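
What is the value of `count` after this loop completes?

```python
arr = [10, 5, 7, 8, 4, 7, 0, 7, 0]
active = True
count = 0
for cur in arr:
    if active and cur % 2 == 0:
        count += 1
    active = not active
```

Count even values at even positions
`count` takes the values: 0 → 1 → 2 → 3 → 4

Answer: 4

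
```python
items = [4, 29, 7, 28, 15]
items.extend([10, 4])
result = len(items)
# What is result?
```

Trace:
`items = [4, 29, 7, 28, 15]` → items = [4, 29, 7, 28, 15]
`items.extend([10, 4])` → items = [4, 29, 7, 28, 15, 10, 4]
`result = len(items)` → result = 7
So result = 7

Answer: 7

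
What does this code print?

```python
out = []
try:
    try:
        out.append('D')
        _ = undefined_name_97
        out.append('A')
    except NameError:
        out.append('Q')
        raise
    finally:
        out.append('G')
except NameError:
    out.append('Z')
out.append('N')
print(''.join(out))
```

Execution trace: 'D' (inner try body) → 'Q' (inner except NameError) → 'G' (inner finally) → 'Z' (outer except NameError) → 'N' (after the try/except). Output: DQGZN

Answer: DQGZN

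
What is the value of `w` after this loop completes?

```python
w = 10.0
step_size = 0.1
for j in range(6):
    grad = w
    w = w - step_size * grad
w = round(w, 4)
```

Gradient descent: w = 10.0 * (1 - 0.1)^6
`w` takes the values: 10.0 → 9.0 → 8.1 → 7.29 → 6.561 → 5.9049 → 5.31441 → 5.3144

Answer: 5.3144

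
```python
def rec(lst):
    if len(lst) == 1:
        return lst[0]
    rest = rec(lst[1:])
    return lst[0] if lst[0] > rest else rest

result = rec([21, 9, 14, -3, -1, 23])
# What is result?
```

Recursive max over [21, 9, 14, -3, -1, 23] = 23

Answer: 23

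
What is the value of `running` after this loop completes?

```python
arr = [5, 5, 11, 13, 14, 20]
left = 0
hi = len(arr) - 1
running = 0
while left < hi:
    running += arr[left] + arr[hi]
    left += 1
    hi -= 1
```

Sum of pairs from ends
`running` takes the values: 0 → 25 → 44 → 68

Answer: 68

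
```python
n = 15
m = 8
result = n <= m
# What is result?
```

Trace:
`n = 15` → n = 15
`m = 8` → m = 8
`result = n <= m` → result = False
So result = False

Answer: False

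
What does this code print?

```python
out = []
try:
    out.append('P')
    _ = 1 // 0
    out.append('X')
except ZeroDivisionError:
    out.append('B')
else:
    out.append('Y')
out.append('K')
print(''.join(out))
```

Execution trace: 'P' (try body) → 'B' (except ZeroDivisionError) → 'K' (after the try/except). Output: PBK

Answer: PBK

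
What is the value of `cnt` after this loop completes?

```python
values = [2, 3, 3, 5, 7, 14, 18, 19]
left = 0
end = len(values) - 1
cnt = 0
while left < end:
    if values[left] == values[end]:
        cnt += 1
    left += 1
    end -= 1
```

Count matching pairs from ends
`cnt` takes the values: 0

Answer: 0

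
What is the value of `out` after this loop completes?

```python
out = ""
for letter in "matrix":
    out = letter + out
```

Reverse 'matrix'
`out` takes the values: "" → "m" → "am" → "tam" → "rtam" → "irtam" → "xirtam"

Answer: "xirtam"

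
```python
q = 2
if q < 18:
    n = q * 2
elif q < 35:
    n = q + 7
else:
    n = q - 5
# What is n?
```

Trace:
`q = 2` → q = 2
`if q < 18: ...` → q < 18 is True → n = 4
So n = 4

Answer: 4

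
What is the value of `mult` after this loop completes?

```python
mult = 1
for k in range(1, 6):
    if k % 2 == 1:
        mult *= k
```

Product of odd numbers 1 to 5
`mult` takes the values: 1 → 3 → 15

Answer: 15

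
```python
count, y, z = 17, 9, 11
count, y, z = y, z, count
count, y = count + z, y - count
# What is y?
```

Trace:
`count, y, z = 17, 9, 11` → count = 17; y = 9; z = 11
`count, y, z = y, z, count` → count = 9; y = 11; z = 17
`count, y = count + z, y - count` → count = 26; y = 2
So y = 2

Answer: 2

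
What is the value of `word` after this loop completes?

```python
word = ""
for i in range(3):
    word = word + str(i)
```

Concatenate digits 0 to 2
`word` takes the values: "" → "0" → "01" → "012"

Answer: "012"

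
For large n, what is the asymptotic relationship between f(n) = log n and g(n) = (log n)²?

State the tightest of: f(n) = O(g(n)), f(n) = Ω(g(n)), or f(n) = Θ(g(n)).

log n vs (log n)²: f(n) = O(g(n)) but not Ω(g(n)) — (log n)² grows strictly faster than log n.

Answer: f(n) = O(g(n)) but not Ω(g(n)) — (log n)² grows strictly faster than log n.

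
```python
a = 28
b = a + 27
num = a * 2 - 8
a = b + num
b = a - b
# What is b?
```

Trace:
`a = 28` → a = 28
`b = a + 27` → b = 55
`num = a * 2 - 8` → num = 48
`a = b + num` → a = 103
`b = a - b` → b = 48
So b = 48

Answer: 48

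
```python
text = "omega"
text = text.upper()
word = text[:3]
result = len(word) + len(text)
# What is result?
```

Trace:
`text = "omega"` → text = 'omega'
`text = text.upper()` → text = 'OMEGA'
`word = text[:3]` → word = 'OME'
`result = len(word) + len(text)` → result = 8
So result = 8

Answer: 8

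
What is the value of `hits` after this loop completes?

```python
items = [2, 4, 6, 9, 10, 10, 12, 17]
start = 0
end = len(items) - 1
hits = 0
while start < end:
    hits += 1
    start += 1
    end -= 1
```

Iterations until pointers meet (list length 8)
`hits` takes the values: 0 → 1 → 2 → 3 → 4

Answer: 4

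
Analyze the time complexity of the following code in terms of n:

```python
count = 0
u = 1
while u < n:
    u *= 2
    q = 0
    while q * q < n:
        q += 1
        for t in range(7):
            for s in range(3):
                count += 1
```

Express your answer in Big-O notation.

Each loop level contributes: log n × √n × 1 × 1. Multiplying the contributions gives O(√n log n).

Answer: O(√n log n)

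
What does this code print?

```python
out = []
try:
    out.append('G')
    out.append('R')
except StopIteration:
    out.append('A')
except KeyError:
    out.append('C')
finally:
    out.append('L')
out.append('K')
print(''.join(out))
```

Execution trace: 'G' (try body) → 'R' (try body, no exception) → 'L' (finally) → 'K' (after the try/except). Output: GRLK

Answer: GRLK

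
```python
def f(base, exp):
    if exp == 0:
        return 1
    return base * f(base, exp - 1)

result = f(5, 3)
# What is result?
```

f(5, 3) = 5 * 5 * 5 = 125

Answer: 125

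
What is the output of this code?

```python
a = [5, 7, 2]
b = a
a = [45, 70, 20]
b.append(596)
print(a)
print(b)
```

Key concept: rebinding vs mutation: a is rebound to a new list, b still points at the original.
Step by step:
`a = [5, 7, 2]` → a = [5, 7, 2]
`b = a` → b = [5, 7, 2] (same object as a)
`a = [45, 70, 20]` → a = [45, 70, 20]
`b.append(596)` → b = [5, 7, 2, 596]
`print(a)` → prints [45, 70, 20]
`print(b)` → prints [5, 7, 2, 596]

Answer:
[45, 70, 20]
[5, 7, 2, 596]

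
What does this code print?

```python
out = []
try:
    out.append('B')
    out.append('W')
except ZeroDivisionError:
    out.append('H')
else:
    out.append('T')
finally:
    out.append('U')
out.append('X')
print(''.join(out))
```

Execution trace: 'B' (try body) → 'W' (try body, no exception) → 'T' (else) → 'U' (finally) → 'X' (after the try/except). Output: BWTUX

Answer: BWTUX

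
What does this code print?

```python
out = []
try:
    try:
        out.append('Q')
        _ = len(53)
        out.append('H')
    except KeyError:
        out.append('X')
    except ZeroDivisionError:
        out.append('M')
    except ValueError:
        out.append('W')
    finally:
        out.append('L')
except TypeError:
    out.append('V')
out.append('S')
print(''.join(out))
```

Execution trace: 'Q' (try body) → 'L' (finally) → 'V' (outer except TypeError) → 'S' (after the try/except). Output: QLVS

Answer: QLVS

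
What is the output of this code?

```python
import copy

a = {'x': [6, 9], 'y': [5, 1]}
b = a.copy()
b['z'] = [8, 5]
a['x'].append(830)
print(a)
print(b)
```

Key concept: shallow copy of dict with mutable values.
Step by step:
`a = {'x': [6, 9], 'y': [5, 1]}` → a = {'x': [6, 9], 'y': [5, 1]}
`b = a.copy()` → b = {'x': [6, 9], 'y': [5, 1]}
`b['z'] = [8, 5]` → b = {'x': [6, 9], 'y': [5, 1], 'z': [8, 5]}
`a['x'].append(830)` → a = {'x': [6, 9, 830], 'y': [5, 1]}; b = {'x': [6, 9, 830], 'y': [5, 1], 'z': [8, 5]}
`print(a)` → prints {'x': [6, 9, 830], 'y': [5, 1]}
`print(b)` → prints {'x': [6, 9, 830], 'y': [5, 1], 'z': [8, 5]}

Answer:
{'x': [6, 9, 830], 'y': [5, 1]}
{'x': [6, 9, 830], 'y': [5, 1], 'z': [8, 5]}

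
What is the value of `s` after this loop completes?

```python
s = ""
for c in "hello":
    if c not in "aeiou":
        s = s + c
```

Remove vowels from 'hello'
`s` takes the values: "" → "h" → "hl" → "hll"

Answer: "hll"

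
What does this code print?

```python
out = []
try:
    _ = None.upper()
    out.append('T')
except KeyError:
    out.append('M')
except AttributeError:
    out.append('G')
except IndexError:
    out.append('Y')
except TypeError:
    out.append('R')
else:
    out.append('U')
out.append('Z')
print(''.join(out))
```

Execution trace: 'G' (except AttributeError) → 'Z' (after the try/except). Output: GZ

Answer: GZ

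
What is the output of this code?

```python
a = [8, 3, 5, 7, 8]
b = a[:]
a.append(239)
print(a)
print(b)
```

Key concept: slice [:] creates copy.
Step by step:
`a = [8, 3, 5, 7, 8]` → a = [8, 3, 5, 7, 8]
`b = a[:]` → b = [8, 3, 5, 7, 8]
`a.append(239)` → a = [8, 3, 5, 7, 8, 239]
`print(a)` → prints [8, 3, 5, 7, 8, 239]
`print(b)` → prints [8, 3, 5, 7, 8]

Answer:
[8, 3, 5, 7, 8, 239]
[8, 3, 5, 7, 8]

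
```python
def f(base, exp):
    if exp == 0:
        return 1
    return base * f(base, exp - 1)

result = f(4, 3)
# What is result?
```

f(4, 3) = 4 * 4 * 4 = 64

Answer: 64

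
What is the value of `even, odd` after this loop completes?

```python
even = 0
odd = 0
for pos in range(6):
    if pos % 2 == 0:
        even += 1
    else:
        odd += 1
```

Count evens and odds in range(6)
`even, odd` takes the values: (0, 0) → (1, 0) → (1, 1) → (2, 1) → (2, 2) → (3, 2) → (3, 3)

Answer: 3, 3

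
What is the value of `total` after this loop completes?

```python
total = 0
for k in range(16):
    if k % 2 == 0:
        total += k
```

Sum of even numbers 0 to 15
`total` takes the values: 0 → 2 → 6 → 12 → 20 → 30 → 42 → 56

Answer: 56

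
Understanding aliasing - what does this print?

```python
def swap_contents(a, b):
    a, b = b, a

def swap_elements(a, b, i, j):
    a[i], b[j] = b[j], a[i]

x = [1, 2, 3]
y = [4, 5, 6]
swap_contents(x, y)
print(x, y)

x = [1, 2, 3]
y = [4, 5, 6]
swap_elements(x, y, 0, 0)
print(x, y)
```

Key concept: parameter rebinding vs mutation.
Step by step:
`x = [1, 2, 3]` → x = [1, 2, 3]
`y = [4, 5, 6]` → y = [4, 5, 6]
`swap_contents(x, y)` → no visible change to tracked variables
`print(x, y)` → prints [1, 2, 3] [4, 5, 6]
`x = [1, 2, 3]` → x = [1, 2, 3]
`y = [4, 5, 6]` → y = [4, 5, 6]
`swap_elements(x, y, 0, 0)` → x = [4, 2, 3]; y = [1, 5, 6]
`print(x, y)` → prints [4, 2, 3] [1, 5, 6]

Answer:
[1, 2, 3] [4, 5, 6]
[4, 2, 3] [1, 5, 6]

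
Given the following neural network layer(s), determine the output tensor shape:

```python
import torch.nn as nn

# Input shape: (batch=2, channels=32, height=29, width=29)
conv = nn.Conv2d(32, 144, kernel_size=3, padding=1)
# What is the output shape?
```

Input: (2, 32, 29, 29) -> Output: (2, 144, 29, 29)

Answer: (2, 144, 29, 29)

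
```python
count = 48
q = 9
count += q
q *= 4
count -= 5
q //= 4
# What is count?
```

Trace:
`count = 48` → count = 48
`q = 9` → q = 9
`count += q` → count = 57
`q *= 4` → q = 36
`count -= 5` → count = 52
`q //= 4` → q = 9
So count = 52

Answer: 52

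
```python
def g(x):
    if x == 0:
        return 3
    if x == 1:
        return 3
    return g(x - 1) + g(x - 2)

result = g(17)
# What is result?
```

Build up from base cases: g(0)=3, g(1)=3, g(2)=6, g(3)=9, g(4)=15, g(5)=24, g(6)=39, ..., g(17)=7752

Answer: 7752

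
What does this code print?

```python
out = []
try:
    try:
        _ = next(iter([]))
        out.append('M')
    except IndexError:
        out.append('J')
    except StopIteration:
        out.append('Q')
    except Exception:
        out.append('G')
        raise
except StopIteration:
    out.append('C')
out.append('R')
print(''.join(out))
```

Execution trace: 'Q' (inner except StopIteration) → 'R' (after the try/except). Output: QR

Answer: QR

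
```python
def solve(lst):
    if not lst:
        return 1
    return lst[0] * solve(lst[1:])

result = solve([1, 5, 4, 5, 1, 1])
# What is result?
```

Product over [1, 5, 4, 5, 1, 1] = 1 * 5 * 4 * 5 * 1 * 1 = 100

Answer: 100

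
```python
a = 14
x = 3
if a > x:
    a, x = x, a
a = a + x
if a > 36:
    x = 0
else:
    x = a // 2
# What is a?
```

Trace:
`a = 14` → a = 14
`x = 3` → x = 3
`if a > x: ...` → a > x is True → a = 3; x = 14
`a = a + x` → a = 17
`if a > 36: ...` → a > 36 is False, take else branch → x = 8
So a = 17

Answer: 17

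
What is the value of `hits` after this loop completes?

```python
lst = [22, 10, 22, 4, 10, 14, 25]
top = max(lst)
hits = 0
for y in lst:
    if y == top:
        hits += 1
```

Count of max value 25 in [22, 10, 22, 4, 10, 14, 25]
`hits` takes the values: 0 → 1

Answer: 1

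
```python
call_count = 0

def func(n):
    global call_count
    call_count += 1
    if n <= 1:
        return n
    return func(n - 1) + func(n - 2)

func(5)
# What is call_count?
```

Calls(n) = 1 + Calls(n-1) + Calls(n-2); Calls(0)=Calls(1)=1. For n=5 this gives 15.

Answer: 15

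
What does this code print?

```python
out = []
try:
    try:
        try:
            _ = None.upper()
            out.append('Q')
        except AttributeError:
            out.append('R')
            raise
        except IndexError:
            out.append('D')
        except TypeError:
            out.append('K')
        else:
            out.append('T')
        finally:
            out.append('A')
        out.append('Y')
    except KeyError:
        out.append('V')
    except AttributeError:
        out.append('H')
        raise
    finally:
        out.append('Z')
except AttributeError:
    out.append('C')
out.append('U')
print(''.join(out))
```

Execution trace: 'R' (inner except AttributeError) → 'A' (inner finally) → 'H' (except AttributeError) → 'Z' (finally) → 'C' (outer except AttributeError) → 'U' (after the try/except). Output: RAHZCU

Answer: RAHZCU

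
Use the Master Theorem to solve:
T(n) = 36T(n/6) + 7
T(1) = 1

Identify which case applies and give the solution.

a=36, b=6, f(n)=7. log_6(36) = 2. Since c=0 < 2, Case 1 applies: T(n) = Θ(n^log_b(a)) = O(n^2).

Answer: O(n^2) - Case 1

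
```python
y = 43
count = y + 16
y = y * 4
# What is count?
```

Trace:
`y = 43` → y = 43
`count = y + 16` → count = 59
`y = y * 4` → y = 172
So count = 59

Answer: 59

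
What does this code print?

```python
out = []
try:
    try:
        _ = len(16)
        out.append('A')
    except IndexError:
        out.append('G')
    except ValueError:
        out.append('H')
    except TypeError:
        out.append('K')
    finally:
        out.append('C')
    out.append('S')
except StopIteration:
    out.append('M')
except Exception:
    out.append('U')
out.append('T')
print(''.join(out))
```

Execution trace: 'K' (inner except TypeError) → 'C' (inner finally) → 'S' (try body, no exception) → 'T' (after the try/except). Output: KCST

Answer: KCST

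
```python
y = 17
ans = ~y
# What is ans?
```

Trace:
`y = 17` → y = 17
`ans = ~y` → ans = -18
So ans = -18

Answer: -18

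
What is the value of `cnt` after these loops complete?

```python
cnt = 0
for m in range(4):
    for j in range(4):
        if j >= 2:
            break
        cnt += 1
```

Inner breaks at 2, outer runs 4 times
`cnt` takes the values: 0 → 1 → 2 → 3 → 4 → 5 → 6 → 7 → 8

Answer: 8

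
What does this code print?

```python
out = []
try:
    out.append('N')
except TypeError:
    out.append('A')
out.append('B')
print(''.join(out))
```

Execution trace: 'N' (try body, no exception) → 'B' (after the try/except). Output: NB

Answer: NB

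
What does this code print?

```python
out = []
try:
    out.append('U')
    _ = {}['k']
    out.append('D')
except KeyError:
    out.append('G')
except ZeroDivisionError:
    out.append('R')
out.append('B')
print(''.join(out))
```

Execution trace: 'U' (try body) → 'G' (except KeyError) → 'B' (after the try/except). Output: UGB

Answer: UGB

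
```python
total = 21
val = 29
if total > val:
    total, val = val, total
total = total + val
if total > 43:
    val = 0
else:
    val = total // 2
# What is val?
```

Trace:
`total = 21` → total = 21
`val = 29` → val = 29
`if total > val: ...` → total > val is False → no variable changes
`total = total + val` → total = 50
`if total > 43: ...` → total > 43 is True → val = 0
So val = 0

Answer: 0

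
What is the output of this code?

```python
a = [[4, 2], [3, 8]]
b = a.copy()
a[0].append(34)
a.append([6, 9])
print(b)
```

Key concept: shallow copy with nested lists.
Step by step:
`a = [[4, 2], [3, 8]]` → a = [[4, 2], [3, 8]]
`b = a.copy()` → b = [[4, 2], [3, 8]]
`a[0].append(34)` → a = [[4, 2, 34], [3, 8]]; b = [[4, 2, 34], [3, 8]]
`a.append([6, 9])` → a = [[4, 2, 34], [3, 8], [6, 9]]
`print(b)` → prints [[4, 2, 34], [3, 8]]

Answer: [[4, 2, 34], [3, 8]]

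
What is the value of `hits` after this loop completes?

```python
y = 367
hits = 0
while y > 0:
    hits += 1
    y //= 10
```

Count digits by repeated division by 10
`hits` takes the values: 0 → 1 → 2 → 3

Answer: 3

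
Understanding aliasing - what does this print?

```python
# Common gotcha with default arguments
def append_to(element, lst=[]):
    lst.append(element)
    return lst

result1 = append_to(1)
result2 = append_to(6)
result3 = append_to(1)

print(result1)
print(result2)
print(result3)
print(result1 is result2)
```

Key concept: mutable default argument gotcha.
Step by step:
`result1 = append_to(1)` → result1 = [1]
`result2 = append_to(6)` → result1 = [1, 6] (same object as result2); result2 = [1, 6] (same object as result1)
`result3 = append_to(1)` → result1 = [1, 6, 1] (same object as result2, result3); result2 = [1, 6, 1] (same object as result1, result3); result3 = [1, 6, 1] (same object as result1, result2)
`print(result1)` → prints [1, 6, 1]
`print(result2)` → prints [1, 6, 1]
`print(result3)` → prints [1, 6, 1]
`print(result1 is result2)` → prints True

Answer:
[1, 6, 1]
[1, 6, 1]
[1, 6, 1]
True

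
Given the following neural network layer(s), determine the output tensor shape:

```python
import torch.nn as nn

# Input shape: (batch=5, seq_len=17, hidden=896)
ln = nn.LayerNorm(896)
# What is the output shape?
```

Input: (5, 17, 896) -> Output: (5, 17, 896)

Answer: (5, 17, 896)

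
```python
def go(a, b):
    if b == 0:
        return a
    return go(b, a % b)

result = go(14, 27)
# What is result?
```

go(14, 27) -> go(27, 14) -> go(14, 13) -> go(13, 1) -> go(1, 0) -> 1

Answer: 1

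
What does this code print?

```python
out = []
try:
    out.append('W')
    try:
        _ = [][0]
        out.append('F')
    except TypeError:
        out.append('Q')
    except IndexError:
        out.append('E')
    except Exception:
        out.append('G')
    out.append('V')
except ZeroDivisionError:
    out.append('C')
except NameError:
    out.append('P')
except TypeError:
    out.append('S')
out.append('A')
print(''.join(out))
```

Execution trace: 'W' (try body) → 'E' (inner except IndexError) → 'V' (try body, no exception) → 'A' (after the try/except). Output: WEVA

Answer: WEVA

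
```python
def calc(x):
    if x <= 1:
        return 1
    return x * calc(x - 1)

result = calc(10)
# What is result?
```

calc(10) = 10 * 9 * 8 * 7 * 6 * 5 * 4 * 3 * 2 * 1 = 3628800

Answer: 3628800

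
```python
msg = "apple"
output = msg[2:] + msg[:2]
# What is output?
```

Trace:
`msg = "apple"` → msg = 'apple'
`output = msg[2:] + msg[:2]` → output = 'pleap'
So output = 'pleap'

Answer: 'pleap'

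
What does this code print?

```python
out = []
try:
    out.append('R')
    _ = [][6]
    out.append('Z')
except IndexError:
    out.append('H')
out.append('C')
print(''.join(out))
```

Execution trace: 'R' (try body) → 'H' (except IndexError) → 'C' (after the try/except). Output: RHC

Answer: RHC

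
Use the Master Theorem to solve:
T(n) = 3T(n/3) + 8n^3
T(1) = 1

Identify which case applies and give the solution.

a=3, b=3, f(n)=8n^3. log_3(3) = 1. Since c=3 > 1 and the regularity condition holds (3(n/3)^3 = (3/3^3)n^3 with 3/3^3 < 1), Case 3 applies: T(n) = Θ(f(n)) = O(n^3).

Answer: O(n^3) - Case 3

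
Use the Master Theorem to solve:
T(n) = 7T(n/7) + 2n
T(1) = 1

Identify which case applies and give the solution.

a=7, b=7, f(n)=2n. log_7(7) = 1. Since c=1 = 1, Case 2 applies: T(n) = Θ(n^log_b(a) · log n) = O(n log n).

Answer: O(n log n) - Case 2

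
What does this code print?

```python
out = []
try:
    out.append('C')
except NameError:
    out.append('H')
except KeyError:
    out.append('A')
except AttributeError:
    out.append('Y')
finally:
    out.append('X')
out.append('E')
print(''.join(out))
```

Execution trace: 'C' (try body, no exception) → 'X' (finally) → 'E' (after the try/except). Output: CXE

Answer: CXE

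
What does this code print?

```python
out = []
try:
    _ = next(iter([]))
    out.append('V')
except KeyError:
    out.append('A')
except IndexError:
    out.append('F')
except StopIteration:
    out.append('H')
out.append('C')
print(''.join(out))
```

Execution trace: 'H' (except StopIteration) → 'C' (after the try/except). Output: HC

Answer: HC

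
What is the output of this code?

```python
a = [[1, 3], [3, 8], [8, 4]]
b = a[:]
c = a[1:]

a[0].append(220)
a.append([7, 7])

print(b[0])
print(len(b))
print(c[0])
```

Key concept: slice with nested mutation.
Step by step:
`a = [[1, 3], [3, 8], [8, 4]]` → a = [[1, 3], [3, 8], [8, 4]]
`b = a[:]` → b = [[1, 3], [3, 8], [8, 4]]
`c = a[1:]` → c = [[3, 8], [8, 4]]
`a[0].append(220)` → a = [[1, 3, 220], [3, 8], [8, 4]]; b = [[1, 3, 220], [3, 8], [8, 4]]
`a.append([7, 7])` → a = [[1, 3, 220], [3, 8], [8, 4], [7, 7]]
`print(b[0])` → prints [1, 3, 220]
`print(len(b))` → prints 3
`print(c[0])` → prints [3, 8]

Answer:
[1, 3, 220]
3
[3, 8]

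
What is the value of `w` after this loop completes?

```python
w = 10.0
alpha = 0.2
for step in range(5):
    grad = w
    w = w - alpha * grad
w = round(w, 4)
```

Gradient descent: w = 10.0 * (1 - 0.2)^5
`w` takes the values: 10.0 → 8.0 → 6.4 → 5.12 → 4.096 → 3.2768

Answer: 3.2768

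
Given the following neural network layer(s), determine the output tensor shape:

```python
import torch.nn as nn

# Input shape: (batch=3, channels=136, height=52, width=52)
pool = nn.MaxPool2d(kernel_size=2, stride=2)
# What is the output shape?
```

Input: (3, 136, 52, 52) -> Output: (3, 136, 26, 26)

Answer: (3, 136, 26, 26)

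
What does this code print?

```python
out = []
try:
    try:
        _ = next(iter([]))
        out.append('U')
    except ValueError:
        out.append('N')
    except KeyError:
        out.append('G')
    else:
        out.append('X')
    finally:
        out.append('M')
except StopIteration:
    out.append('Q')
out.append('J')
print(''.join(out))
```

Execution trace: 'M' (finally) → 'Q' (outer except StopIteration) → 'J' (after the try/except). Output: MQJ

Answer: MQJ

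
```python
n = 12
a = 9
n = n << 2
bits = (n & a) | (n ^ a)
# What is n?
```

Trace:
`n = 12` → n = 12
`a = 9` → a = 9
`n = n << 2` → n = 48
`bits = (n & a) | (n ^ a)` → bits = 57
So n = 48

Answer: 48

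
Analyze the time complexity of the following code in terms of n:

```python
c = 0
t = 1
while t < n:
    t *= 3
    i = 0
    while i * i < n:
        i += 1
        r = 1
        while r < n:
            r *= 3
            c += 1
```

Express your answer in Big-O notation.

Each loop level contributes: log n × √n × log n. Multiplying the contributions gives O(√n log² n).

Answer: O(√n log² n)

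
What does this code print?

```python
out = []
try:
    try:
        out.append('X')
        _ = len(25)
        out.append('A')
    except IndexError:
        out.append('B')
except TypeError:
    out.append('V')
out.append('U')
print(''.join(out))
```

Execution trace: 'X' (try body) → 'V' (outer except TypeError) → 'U' (after the try/except). Output: XVU

Answer: XVU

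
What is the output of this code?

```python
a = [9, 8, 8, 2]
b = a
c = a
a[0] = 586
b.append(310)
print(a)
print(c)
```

Key concept: multiple aliases.
Step by step:
`a = [9, 8, 8, 2]` → a = [9, 8, 8, 2]
`b = a` → b = [9, 8, 8, 2] (same object as a)
`c = a` → c = [9, 8, 8, 2] (same object as a, b)
`a[0] = 586` → a = [586, 8, 8, 2] (same object as b, c); b = [586, 8, 8, 2] (same object as a, c); c = [586, 8, 8, 2] (same object as a, b)
`b.append(310)` → a = [586, 8, 8, 2, 310] (same object as b, c); b = [586, 8, 8, 2, 310] (same object as a, c); c = [586, 8, 8, 2, 310] (same object as a, b)
`print(a)` → prints [586, 8, 8, 2, 310]
`print(c)` → prints [586, 8, 8, 2, 310]

Answer:
[586, 8, 8, 2, 310]
[586, 8, 8, 2, 310]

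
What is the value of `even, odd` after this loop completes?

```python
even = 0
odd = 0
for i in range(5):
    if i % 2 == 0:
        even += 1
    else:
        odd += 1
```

Count evens and odds in range(5)
`even, odd` takes the values: (0, 0) → (1, 0) → (1, 1) → (2, 1) → (2, 2) → (3, 2)

Answer: 3, 2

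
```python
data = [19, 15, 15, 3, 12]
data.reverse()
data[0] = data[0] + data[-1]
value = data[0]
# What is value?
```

Trace:
`data = [19, 15, 15, 3, 12]` → data = [19, 15, 15, 3, 12]
`data.reverse()` → data = [12, 3, 15, 15, 19]
`data[0] = data[0] + data[-1]` → data = [31, 3, 15, 15, 19]
`value = data[0]` → value = 31
So value = 31

Answer: 31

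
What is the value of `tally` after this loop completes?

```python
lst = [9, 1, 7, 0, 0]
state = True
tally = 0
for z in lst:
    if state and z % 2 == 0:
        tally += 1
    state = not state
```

Count even values at even positions
`tally` takes the values: 0 → 1

Answer: 1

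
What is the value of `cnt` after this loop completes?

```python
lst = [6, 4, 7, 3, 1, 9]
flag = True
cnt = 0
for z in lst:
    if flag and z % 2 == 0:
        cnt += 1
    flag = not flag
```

Count even values at even positions
`cnt` takes the values: 0 → 1

Answer: 1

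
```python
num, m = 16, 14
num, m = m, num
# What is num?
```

Trace:
`num, m = 16, 14` → num = 16; m = 14
`num, m = m, num` → num = 14; m = 16
So num = 14

Answer: 14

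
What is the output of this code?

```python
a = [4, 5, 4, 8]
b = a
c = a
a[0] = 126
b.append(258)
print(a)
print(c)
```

Key concept: multiple aliases.
Step by step:
`a = [4, 5, 4, 8]` → a = [4, 5, 4, 8]
`b = a` → b = [4, 5, 4, 8] (same object as a)
`c = a` → c = [4, 5, 4, 8] (same object as a, b)
`a[0] = 126` → a = [126, 5, 4, 8] (same object as b, c); b = [126, 5, 4, 8] (same object as a, c); c = [126, 5, 4, 8] (same object as a, b)
`b.append(258)` → a = [126, 5, 4, 8, 258] (same object as b, c); b = [126, 5, 4, 8, 258] (same object as a, c); c = [126, 5, 4, 8, 258] (same object as a, b)
`print(a)` → prints [126, 5, 4, 8, 258]
`print(c)` → prints [126, 5, 4, 8, 258]

Answer:
[126, 5, 4, 8, 258]
[126, 5, 4, 8, 258]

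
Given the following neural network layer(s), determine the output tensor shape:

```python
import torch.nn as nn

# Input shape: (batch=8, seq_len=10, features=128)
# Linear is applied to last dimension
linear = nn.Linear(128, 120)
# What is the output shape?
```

Input: (8, 10, 128) -> Output: (8, 10, 120)

Answer: (8, 10, 120)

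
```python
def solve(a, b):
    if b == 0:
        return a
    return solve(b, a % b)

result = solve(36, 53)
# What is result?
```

solve(36, 53) -> solve(53, 36) -> solve(36, 17) -> solve(17, 2) -> solve(2, 1) -> solve(1, 0) -> 1

Answer: 1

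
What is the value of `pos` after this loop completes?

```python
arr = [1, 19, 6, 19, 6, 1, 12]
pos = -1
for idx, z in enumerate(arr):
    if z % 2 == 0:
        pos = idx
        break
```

First even number index in [1, 19, 6, 19, 6, 1, 12]
`pos` takes the values: -1 → 2

Answer: 2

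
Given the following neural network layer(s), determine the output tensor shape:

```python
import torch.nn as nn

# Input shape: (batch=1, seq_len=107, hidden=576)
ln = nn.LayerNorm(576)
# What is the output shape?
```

Input: (1, 107, 576) -> Output: (1, 107, 576)

Answer: (1, 107, 576)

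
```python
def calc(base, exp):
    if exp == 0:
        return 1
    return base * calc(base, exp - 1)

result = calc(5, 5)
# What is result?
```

calc(5, 5) = 5 * 5 * 5 * 5 * 5 = 3125

Answer: 3125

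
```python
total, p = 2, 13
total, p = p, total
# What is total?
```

Trace:
`total, p = 2, 13` → total = 2; p = 13
`total, p = p, total` → total = 13; p = 2
So total = 13

Answer: 13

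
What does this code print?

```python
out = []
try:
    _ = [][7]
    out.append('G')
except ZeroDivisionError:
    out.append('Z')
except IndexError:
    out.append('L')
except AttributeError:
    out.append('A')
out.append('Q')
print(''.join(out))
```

Execution trace: 'L' (except IndexError) → 'Q' (after the try/except). Output: LQ

Answer: LQ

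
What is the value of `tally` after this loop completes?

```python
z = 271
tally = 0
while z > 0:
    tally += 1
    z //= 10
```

Count digits by repeated division by 10
`tally` takes the values: 0 → 1 → 2 → 3

Answer: 3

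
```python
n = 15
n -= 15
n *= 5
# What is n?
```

Trace:
`n = 15` → n = 15
`n -= 15` → n = 0
`n *= 5` → n = 0
So n = 0

Answer: 0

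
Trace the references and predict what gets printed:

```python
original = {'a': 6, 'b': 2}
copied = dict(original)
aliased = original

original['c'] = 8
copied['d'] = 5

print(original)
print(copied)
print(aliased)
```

Key concept: dict() creates copy, assignment creates alias.
Step by step:
`original = {'a': 6, 'b': 2}` → original = {'a': 6, 'b': 2}
`copied = dict(original)` → copied = {'a': 6, 'b': 2}
`aliased = original` → aliased = {'a': 6, 'b': 2} (same object as original)
`original['c'] = 8` → original = {'a': 6, 'b': 2, 'c': 8} (same object as aliased); aliased = {'a': 6, 'b': 2, 'c': 8} (same object as original)
`copied['d'] = 5` → copied = {'a': 6, 'b': 2, 'd': 5}
`print(original)` → prints {'a': 6, 'b': 2, 'c': 8}
`print(copied)` → prints {'a': 6, 'b': 2, 'd': 5}
`print(aliased)` → prints {'a': 6, 'b': 2, 'c': 8}

Answer:
{'a': 6, 'b': 2, 'c': 8}
{'a': 6, 'b': 2, 'd': 5}
{'a': 6, 'b': 2, 'c': 8}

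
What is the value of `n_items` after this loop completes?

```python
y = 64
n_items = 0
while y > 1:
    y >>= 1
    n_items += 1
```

Count right shifts until 1
`n_items` takes the values: 0 → 1 → 2 → 3 → 4 → 5 → 6

Answer: 6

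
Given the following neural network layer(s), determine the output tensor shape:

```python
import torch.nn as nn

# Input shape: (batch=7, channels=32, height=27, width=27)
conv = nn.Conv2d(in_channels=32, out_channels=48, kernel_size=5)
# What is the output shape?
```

Input: (7, 32, 27, 27) -> Output: (7, 48, 23, 23)

Answer: (7, 48, 23, 23)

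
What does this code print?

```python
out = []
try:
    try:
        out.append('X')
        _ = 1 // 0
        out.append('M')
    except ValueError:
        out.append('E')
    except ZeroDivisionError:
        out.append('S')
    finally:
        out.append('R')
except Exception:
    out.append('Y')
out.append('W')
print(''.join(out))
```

Execution trace: 'X' (inner try body) → 'S' (inner except ZeroDivisionError) → 'R' (inner finally) → 'W' (after the try/except). Output: XSRW

Answer: XSRW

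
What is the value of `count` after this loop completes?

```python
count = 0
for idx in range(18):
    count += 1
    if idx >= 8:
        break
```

Loop breaks when idx reaches 8, count is 9
`count` takes the values: 0 → 1 → 2 → 3 → 4 → 5 → 6 → 7 → 8 → 9

Answer: 9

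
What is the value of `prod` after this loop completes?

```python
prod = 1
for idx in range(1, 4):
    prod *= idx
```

3! = 6
`prod` takes the values: 1 → 2 → 6

Answer: 6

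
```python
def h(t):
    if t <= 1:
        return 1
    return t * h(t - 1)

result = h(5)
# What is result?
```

h(5) = 5 * 4 * 3 * 2 * 1 = 120

Answer: 120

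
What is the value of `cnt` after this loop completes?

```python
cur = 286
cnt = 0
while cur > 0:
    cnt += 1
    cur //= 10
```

Count digits by repeated division by 10
`cnt` takes the values: 0 → 1 → 2 → 3

Answer: 3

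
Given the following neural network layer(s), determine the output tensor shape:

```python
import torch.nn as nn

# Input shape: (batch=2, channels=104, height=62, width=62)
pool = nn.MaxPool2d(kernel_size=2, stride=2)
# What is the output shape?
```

Input: (2, 104, 62, 62) -> Output: (2, 104, 31, 31)

Answer: (2, 104, 31, 31)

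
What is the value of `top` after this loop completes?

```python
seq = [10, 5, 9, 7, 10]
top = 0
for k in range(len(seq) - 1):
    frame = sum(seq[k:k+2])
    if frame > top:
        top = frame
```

Max sum of 2-element window in [10, 5, 9, 7, 10]
`top` takes the values: 0 → 15 → 16 → 17

Answer: 17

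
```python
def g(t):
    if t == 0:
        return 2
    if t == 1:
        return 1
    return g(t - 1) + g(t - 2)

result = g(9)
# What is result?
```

Build up from base cases: g(0)=2, g(1)=1, g(2)=3, g(3)=4, g(4)=7, g(5)=11, g(6)=18, ..., g(9)=76

Answer: 76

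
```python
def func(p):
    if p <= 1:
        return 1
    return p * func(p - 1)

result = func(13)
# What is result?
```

func(13) = 13 * 12 * 11 * 10 * 9 * 8 * 7 * 6 * 5 * 4 * 3 * 2 * 1 = 6227020800

Answer: 6227020800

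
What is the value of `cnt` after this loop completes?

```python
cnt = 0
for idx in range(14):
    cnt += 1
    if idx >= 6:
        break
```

Loop breaks when idx reaches 6, cnt is 7
`cnt` takes the values: 0 → 1 → 2 → 3 → 4 → 5 → 6 → 7

Answer: 7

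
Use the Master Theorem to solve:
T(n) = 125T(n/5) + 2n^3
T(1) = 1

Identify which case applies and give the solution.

a=125, b=5, f(n)=2n^3. log_5(125) = 3. Since c=3 = 3, Case 2 applies: T(n) = Θ(n^log_b(a) · log n) = O(n^3 log n).

Answer: O(n^3 log n) - Case 2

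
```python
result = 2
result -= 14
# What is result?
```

Trace:
`result = 2` → result = 2
`result -= 14` → result = -12
So result = -12

Answer: -12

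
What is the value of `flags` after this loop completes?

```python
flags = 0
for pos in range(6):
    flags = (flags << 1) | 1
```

Build 6 consecutive 1-bits: 0b111111
`flags` takes the values: 0 → 1 → 3 → 7 → 15 → 31 → 63

Answer: 63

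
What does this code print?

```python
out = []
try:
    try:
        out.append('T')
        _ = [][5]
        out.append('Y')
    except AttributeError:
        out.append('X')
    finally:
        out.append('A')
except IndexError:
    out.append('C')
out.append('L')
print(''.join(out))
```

Execution trace: 'T' (try body) → 'A' (finally) → 'C' (outer except IndexError) → 'L' (after the try/except). Output: TACL

Answer: TACL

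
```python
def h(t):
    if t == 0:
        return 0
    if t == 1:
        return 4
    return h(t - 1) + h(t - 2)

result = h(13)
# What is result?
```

Build up from base cases: h(0)=0, h(1)=4, h(2)=4, h(3)=8, h(4)=12, h(5)=20, h(6)=32, ..., h(13)=932

Answer: 932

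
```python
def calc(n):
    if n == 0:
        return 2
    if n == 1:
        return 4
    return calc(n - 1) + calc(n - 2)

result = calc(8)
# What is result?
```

Build up from base cases: calc(0)=2, calc(1)=4, calc(2)=6, calc(3)=10, calc(4)=16, calc(5)=26, calc(6)=42, ..., calc(8)=110

Answer: 110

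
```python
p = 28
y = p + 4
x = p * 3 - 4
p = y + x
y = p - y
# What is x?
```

Trace:
`p = 28` → p = 28
`y = p + 4` → y = 32
`x = p * 3 - 4` → x = 80
`p = y + x` → p = 112
`y = p - y` → y = 80
So x = 80

Answer: 80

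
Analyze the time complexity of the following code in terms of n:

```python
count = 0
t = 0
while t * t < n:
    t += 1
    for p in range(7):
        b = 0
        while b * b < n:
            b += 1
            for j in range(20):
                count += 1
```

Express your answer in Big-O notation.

Each loop level contributes: √n × 1 × √n × 1. Multiplying the contributions gives O(n).

Answer: O(n)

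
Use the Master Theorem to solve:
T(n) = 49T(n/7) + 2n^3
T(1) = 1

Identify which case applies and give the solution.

a=49, b=7, f(n)=2n^3. log_7(49) = 2. Since c=3 > 2 and the regularity condition holds (49(n/7)^3 = (49/7^3)n^3 with 49/7^3 < 1), Case 3 applies: T(n) = Θ(f(n)) = O(n^3).

Answer: O(n^3) - Case 3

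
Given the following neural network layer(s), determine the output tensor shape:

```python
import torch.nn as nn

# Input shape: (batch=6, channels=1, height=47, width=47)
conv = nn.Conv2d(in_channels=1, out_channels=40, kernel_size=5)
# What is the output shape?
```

Input: (6, 1, 47, 47) -> Output: (6, 40, 43, 43)

Answer: (6, 40, 43, 43)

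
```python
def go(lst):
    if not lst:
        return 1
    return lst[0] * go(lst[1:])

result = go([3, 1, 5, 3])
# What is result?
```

Product over [3, 1, 5, 3] = 3 * 1 * 5 * 3 = 45

Answer: 45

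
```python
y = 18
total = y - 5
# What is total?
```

Trace:
`y = 18` → y = 18
`total = y - 5` → total = 13
So total = 13

Answer: 13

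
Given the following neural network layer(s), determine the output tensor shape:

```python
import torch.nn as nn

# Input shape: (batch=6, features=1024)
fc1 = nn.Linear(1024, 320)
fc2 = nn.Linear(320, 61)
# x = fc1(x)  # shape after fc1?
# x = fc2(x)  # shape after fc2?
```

Input: (6, 1024) -> after fc1: (6, 320) -> Output: (6, 61)

Answer: (6, 61)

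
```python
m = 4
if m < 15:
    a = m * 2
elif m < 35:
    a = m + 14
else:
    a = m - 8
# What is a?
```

Trace:
`m = 4` → m = 4
`if m < 15: ...` → m < 15 is True → a = 8
So a = 8

Answer: 8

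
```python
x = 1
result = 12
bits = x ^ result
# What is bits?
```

Trace:
`x = 1` → x = 1
`result = 12` → result = 12
`bits = x ^ result` → bits = 13
So bits = 13

Answer: 13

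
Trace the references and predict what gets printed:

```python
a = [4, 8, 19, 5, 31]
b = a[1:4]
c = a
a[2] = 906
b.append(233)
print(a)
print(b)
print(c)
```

Key concept: slice vs alias.
Step by step:
`a = [4, 8, 19, 5, 31]` → a = [4, 8, 19, 5, 31]
`b = a[1:4]` → b = [8, 19, 5]
`c = a` → c = [4, 8, 19, 5, 31] (same object as a)
`a[2] = 906` → a = [4, 8, 906, 5, 31] (same object as c); c = [4, 8, 906, 5, 31] (same object as a)
`b.append(233)` → b = [8, 19, 5, 233]
`print(a)` → prints [4, 8, 906, 5, 31]
`print(b)` → prints [8, 19, 5, 233]
`print(c)` → prints [4, 8, 906, 5, 31]

Answer:
[4, 8, 906, 5, 31]
[8, 19, 5, 233]
[4, 8, 906, 5, 31]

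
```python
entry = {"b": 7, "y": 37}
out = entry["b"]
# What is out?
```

Trace:
`entry = {"b": 7, "y": 37}` → entry = {'b': 7, 'y': 37}
`out = entry["b"]` → out = 7
So out = 7

Answer: 7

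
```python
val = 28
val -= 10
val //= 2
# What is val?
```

Trace:
`val = 28` → val = 28
`val -= 10` → val = 18
`val //= 2` → val = 9
So val = 9

Answer: 9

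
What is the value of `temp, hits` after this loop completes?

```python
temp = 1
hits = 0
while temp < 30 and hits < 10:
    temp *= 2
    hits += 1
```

Double until >= 30 or 10 iterations
`temp, hits` takes the values: (1, 0) → (2, 0) → (2, 1) → (4, 1) → (4, 2) → (8, 2) → (8, 3) → (16, 3) → (16, 4) → (32, 4) → (32, 5)

Answer: 32, 5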